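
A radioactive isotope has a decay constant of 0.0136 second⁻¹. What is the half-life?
t½ = ln(2)/λ = 50.97 seconds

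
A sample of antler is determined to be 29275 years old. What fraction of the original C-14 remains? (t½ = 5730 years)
N/N₀ = (1/2)^(t/t½) = 0.02897 = 2.9%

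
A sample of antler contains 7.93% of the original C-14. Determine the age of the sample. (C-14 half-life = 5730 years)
Age = t½ × log₂(1/ratio) = 20950 years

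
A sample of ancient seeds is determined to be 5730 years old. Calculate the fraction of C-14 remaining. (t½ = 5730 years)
N/N₀ = (1/2)^(t/t½) = 0.5 = 50%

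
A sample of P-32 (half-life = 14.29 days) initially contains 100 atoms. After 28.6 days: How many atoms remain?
N = N₀(1/2)^(t/t½) = 24.98 atoms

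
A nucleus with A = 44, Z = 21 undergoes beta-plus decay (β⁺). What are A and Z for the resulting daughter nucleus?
Daughter: A = 44, Z = 20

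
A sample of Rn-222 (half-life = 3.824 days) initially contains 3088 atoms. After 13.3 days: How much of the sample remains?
N = N₀(1/2)^(t/t½) = 277.1 atoms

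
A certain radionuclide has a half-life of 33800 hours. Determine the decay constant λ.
λ = ln(2)/t½ = 2.051e-5 hour⁻¹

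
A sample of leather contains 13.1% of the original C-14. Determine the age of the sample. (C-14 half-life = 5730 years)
Age = t½ × log₂(1/ratio) = 16800 years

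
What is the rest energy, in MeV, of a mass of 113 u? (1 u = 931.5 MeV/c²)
E = mc² = 1.053e5 MeV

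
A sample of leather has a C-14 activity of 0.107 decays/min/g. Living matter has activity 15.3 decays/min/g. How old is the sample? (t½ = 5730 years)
Age = t½ × log₂(A₀/A) = 41030 years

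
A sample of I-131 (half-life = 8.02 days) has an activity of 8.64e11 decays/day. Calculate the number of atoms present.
N = A/λ = 9.997e12 atoms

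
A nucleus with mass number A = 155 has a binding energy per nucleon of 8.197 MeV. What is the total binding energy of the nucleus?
B.E. = 8.197 × 155 = 1271 MeV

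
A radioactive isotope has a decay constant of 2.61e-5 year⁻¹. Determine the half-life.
t½ = ln(2)/λ = 26560 years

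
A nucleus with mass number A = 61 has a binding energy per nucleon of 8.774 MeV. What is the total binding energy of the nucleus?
B.E. = 8.774 × 61 = 535.2 MeV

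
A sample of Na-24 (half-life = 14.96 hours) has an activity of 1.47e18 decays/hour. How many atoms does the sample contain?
N = A/λ = 3.173e19 atoms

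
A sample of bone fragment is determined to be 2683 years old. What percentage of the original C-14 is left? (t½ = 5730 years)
N/N₀ = (1/2)^(t/t½) = 0.7228 = 72.3%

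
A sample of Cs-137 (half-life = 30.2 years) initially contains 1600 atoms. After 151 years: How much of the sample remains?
N = N₀(1/2)^(t/t½) = 50 atoms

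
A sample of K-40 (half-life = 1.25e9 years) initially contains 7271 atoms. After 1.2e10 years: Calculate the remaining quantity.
N = N₀(1/2)^(t/t½) = 9.369 atoms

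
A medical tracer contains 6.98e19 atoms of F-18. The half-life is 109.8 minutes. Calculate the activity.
A = λN = 4.406e17 decays/minute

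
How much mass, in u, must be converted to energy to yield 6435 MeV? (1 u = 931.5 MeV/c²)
m = E/c² = 6.908 u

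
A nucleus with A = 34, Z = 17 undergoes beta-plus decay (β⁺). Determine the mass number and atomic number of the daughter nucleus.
Daughter: A = 34, Z = 16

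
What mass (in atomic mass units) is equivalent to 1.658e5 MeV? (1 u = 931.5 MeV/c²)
m = E/c² = 178 u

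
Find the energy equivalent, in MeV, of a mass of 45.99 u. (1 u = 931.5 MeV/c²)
E = mc² = 42840 MeV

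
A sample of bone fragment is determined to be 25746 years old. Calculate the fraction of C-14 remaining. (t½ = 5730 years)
N/N₀ = (1/2)^(t/t½) = 0.0444 = 4.44%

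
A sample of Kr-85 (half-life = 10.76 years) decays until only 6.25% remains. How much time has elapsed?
t = t½ × log₂(N₀/N) = 43.04 years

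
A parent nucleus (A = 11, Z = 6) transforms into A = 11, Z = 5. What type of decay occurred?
ΔA = 0, ΔZ = -1 ⇒ beta-plus decay (β⁺) or electron capture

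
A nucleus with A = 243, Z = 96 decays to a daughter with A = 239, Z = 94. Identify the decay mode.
ΔA = -4, ΔZ = -2 ⇒ alpha decay (α)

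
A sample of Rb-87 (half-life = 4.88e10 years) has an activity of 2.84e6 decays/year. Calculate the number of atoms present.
N = A/λ = 1.999e17 atoms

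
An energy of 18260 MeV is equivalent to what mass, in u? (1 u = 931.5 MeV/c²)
m = E/c² = 19.6 u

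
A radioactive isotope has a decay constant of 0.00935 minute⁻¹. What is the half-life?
t½ = ln(2)/λ = 74.13 minutes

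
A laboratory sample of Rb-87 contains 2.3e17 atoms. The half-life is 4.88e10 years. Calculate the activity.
A = λN = 3.267e6 decays/year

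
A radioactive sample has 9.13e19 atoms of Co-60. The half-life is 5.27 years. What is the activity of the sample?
A = λN = 1.201e19 decays/year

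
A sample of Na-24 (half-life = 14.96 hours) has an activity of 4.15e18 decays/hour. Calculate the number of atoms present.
N = A/λ = 8.957e19 atoms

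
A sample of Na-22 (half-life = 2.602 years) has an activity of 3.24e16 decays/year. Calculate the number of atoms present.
N = A/λ = 1.216e17 atoms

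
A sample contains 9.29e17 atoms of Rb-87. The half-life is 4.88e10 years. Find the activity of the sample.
A = λN = 1.32e7 decays/year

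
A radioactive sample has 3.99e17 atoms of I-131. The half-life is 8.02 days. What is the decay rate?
A = λN = 3.448e16 decays/day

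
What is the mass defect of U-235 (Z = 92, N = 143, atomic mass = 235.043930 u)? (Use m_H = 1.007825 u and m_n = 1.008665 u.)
Δm = Z·m_H + N·m_n − M = 1.915 u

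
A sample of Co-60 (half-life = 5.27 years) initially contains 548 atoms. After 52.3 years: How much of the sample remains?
N = N₀(1/2)^(t/t½) = 0.5641 atoms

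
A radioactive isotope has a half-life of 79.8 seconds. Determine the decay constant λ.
λ = ln(2)/t½ = 0.008686 second⁻¹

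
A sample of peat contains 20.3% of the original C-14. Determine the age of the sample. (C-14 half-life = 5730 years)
Age = t½ × log₂(1/ratio) = 13180 years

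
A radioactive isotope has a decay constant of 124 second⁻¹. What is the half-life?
t½ = ln(2)/λ = 0.00559 seconds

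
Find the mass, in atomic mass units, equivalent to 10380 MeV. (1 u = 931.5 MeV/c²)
m = E/c² = 11.14 u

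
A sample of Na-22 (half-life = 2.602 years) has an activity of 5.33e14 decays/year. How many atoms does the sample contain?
N = A/λ = 2.001e15 atoms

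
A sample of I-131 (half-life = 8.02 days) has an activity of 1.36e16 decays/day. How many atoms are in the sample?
N = A/λ = 1.574e17 atoms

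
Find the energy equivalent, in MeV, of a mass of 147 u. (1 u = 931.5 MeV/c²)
E = mc² = 1.369e5 MeV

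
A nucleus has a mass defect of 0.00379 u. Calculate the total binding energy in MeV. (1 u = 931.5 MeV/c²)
B.E. = Δm × 931.5 = 3.53 MeV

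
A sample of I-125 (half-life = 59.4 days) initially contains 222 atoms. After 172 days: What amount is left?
N = N₀(1/2)^(t/t½) = 29.83 atoms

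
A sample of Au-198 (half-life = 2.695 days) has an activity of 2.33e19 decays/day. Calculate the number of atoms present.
N = A/λ = 9.059e19 atoms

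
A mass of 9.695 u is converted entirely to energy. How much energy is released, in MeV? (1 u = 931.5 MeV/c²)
E = mc² = 9031 MeV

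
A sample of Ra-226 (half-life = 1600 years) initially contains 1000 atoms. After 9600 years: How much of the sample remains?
N = N₀(1/2)^(t/t½) = 15.62 atoms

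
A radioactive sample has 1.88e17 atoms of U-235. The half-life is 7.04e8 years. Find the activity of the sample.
A = λN = 1.851e8 decays/year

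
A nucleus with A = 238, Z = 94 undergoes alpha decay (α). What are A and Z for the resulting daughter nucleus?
Daughter: A = 234, Z = 92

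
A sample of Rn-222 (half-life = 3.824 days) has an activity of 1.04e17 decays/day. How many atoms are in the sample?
N = A/λ = 5.738e17 atoms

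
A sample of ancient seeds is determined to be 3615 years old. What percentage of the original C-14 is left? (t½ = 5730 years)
N/N₀ = (1/2)^(t/t½) = 0.6458 = 64.6%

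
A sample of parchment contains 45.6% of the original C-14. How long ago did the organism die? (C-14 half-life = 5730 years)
Age = t½ × log₂(1/ratio) = 6491 years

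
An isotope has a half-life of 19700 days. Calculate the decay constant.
λ = ln(2)/t½ = 3.519e-5 day⁻¹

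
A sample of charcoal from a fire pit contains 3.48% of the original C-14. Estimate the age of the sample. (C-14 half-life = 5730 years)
Age = t½ × log₂(1/ratio) = 27760 years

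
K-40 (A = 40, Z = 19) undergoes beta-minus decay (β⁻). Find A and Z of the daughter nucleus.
Daughter: A = 40, Z = 20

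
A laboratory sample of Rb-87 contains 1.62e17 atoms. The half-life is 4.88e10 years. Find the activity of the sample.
A = λN = 2.301e6 decays/year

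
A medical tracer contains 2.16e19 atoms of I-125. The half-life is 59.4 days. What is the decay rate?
A = λN = 2.521e17 decays/day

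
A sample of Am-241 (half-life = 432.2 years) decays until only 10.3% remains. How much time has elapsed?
t = t½ × log₂(N₀/N) = 1417 years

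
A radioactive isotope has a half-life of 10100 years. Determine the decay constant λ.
λ = ln(2)/t½ = 6.863e-5 year⁻¹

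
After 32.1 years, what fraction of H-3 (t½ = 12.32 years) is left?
N/N₀ = (1/2)^(t/t½) = 0.1643 = 16.4%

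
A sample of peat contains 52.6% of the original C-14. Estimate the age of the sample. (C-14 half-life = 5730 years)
Age = t½ × log₂(1/ratio) = 5311 years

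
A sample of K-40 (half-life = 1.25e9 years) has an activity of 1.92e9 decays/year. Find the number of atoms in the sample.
N = A/λ = 3.462e18 atoms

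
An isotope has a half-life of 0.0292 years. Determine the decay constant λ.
λ = ln(2)/t½ = 23.74 year⁻¹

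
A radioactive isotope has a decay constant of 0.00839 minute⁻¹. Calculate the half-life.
t½ = ln(2)/λ = 82.62 minutes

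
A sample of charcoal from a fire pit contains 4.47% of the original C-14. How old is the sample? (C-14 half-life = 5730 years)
Age = t½ × log₂(1/ratio) = 25690 years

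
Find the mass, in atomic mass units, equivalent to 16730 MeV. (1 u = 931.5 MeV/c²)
m = E/c² = 17.96 u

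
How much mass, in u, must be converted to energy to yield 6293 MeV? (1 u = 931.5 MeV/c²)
m = E/c² = 6.756 u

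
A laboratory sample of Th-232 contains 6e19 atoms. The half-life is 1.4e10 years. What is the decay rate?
A = λN = 2.971e9 decays/year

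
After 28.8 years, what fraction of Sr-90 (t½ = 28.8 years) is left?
N/N₀ = (1/2)^(t/t½) = 0.5 = 50%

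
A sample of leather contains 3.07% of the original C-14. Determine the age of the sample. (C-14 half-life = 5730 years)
Age = t½ × log₂(1/ratio) = 28800 years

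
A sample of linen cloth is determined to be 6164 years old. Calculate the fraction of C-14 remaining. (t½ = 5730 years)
N/N₀ = (1/2)^(t/t½) = 0.4744 = 47.4%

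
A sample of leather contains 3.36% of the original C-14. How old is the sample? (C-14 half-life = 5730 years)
Age = t½ × log₂(1/ratio) = 28050 years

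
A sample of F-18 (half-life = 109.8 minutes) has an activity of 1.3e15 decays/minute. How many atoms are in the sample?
N = A/λ = 2.059e17 atoms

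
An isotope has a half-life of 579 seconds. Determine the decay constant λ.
λ = ln(2)/t½ = 0.001197 second⁻¹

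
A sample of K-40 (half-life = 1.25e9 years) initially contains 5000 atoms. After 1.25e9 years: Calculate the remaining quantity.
N = N₀(1/2)^(t/t½) = 2500 atoms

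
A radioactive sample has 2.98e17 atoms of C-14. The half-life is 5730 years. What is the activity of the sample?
A = λN = 3.605e13 decays/year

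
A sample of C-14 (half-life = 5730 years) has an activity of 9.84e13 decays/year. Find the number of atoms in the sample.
N = A/λ = 8.134e17 atoms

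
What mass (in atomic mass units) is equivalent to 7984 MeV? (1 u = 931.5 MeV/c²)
m = E/c² = 8.571 u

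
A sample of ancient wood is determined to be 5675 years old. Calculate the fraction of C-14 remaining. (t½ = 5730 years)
N/N₀ = (1/2)^(t/t½) = 0.5033 = 50.3%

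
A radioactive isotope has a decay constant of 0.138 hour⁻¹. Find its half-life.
t½ = ln(2)/λ = 5.023 hours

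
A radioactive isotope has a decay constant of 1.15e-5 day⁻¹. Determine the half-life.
t½ = ln(2)/λ = 60270 days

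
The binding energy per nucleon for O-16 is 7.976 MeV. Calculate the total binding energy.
B.E. = 7.976 × 16 = 127.6 MeV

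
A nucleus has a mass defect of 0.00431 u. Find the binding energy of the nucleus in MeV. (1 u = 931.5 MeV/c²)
B.E. = Δm × 931.5 = 4.015 MeV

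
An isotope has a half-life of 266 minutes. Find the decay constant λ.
λ = ln(2)/t½ = 0.002606 minute⁻¹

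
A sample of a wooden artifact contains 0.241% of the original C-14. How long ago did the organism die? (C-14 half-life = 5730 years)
Age = t½ × log₂(1/ratio) = 49830 years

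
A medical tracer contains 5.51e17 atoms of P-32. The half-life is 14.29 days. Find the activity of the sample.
A = λN = 2.673e16 decays/day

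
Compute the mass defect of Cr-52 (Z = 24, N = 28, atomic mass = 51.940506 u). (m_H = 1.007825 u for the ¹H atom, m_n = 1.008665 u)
Δm = Z·m_H + N·m_n − M = 0.4899 u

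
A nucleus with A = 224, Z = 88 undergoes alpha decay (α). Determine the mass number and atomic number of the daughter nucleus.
Daughter: A = 220, Z = 86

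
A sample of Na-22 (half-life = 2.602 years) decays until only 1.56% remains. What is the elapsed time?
t = t½ × log₂(N₀/N) = 15.62 years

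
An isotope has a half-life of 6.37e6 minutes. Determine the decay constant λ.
λ = ln(2)/t½ = 1.088e-7 minute⁻¹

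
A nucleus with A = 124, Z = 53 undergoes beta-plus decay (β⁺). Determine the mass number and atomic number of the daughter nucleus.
Daughter: A = 124, Z = 52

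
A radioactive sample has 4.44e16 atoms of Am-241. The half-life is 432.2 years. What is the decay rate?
A = λN = 7.121e13 decays/year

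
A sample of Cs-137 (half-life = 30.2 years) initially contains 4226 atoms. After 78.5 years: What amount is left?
N = N₀(1/2)^(t/t½) = 697.4 atoms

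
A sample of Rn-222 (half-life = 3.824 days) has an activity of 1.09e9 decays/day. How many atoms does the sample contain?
N = A/λ = 6.013e9 atoms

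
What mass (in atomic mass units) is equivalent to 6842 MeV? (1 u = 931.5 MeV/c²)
m = E/c² = 7.345 u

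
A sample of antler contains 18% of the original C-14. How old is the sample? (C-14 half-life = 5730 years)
Age = t½ × log₂(1/ratio) = 14180 years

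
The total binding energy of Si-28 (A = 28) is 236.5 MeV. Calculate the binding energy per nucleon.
B.E./A = 236.5/28 = 8.446 MeV/nucleon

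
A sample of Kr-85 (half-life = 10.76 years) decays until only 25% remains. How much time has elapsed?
t = t½ × log₂(N₀/N) = 21.52 years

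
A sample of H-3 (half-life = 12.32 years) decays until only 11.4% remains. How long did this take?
t = t½ × log₂(N₀/N) = 38.6 years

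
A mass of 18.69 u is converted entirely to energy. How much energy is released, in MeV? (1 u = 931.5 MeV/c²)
E = mc² = 17410 MeV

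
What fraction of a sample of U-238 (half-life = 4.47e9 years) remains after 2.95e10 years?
N/N₀ = (1/2)^(t/t½) = 0.01031 = 1.03%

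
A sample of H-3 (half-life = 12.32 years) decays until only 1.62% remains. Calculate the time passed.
t = t½ × log₂(N₀/N) = 73.28 years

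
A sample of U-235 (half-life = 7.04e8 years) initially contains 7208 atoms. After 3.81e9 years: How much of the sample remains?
N = N₀(1/2)^(t/t½) = 169.3 atoms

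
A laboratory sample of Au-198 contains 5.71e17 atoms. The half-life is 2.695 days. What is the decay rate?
A = λN = 1.469e17 decays/day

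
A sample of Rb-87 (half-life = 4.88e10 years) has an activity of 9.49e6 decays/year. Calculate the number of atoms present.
N = A/λ = 6.681e17 atoms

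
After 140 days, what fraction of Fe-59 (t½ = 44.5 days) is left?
N/N₀ = (1/2)^(t/t½) = 0.113 = 11.3%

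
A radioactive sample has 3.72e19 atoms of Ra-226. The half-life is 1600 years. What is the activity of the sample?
A = λN = 1.612e16 decays/year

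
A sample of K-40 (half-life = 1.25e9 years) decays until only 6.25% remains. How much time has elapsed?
t = t½ × log₂(N₀/N) = 5e9 years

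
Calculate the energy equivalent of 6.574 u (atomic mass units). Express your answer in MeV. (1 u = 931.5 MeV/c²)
E = mc² = 6124 MeV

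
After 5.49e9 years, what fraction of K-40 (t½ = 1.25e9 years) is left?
N/N₀ = (1/2)^(t/t½) = 0.04763 = 4.76%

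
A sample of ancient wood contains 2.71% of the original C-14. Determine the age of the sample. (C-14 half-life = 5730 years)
Age = t½ × log₂(1/ratio) = 29830 years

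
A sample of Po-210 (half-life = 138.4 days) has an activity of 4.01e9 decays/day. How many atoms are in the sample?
N = A/λ = 8.007e11 atoms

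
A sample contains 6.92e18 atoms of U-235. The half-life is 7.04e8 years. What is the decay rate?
A = λN = 6.813e9 decays/year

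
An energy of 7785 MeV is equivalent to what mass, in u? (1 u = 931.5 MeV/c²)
m = E/c² = 8.357 u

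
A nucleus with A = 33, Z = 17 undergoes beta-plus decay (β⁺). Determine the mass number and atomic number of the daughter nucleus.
Daughter: A = 33, Z = 16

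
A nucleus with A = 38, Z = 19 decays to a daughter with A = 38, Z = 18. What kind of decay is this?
ΔA = 0, ΔZ = -1 ⇒ beta-plus decay (β⁺) or electron capture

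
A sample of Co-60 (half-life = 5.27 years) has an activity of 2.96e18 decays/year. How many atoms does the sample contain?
N = A/λ = 2.25e19 atoms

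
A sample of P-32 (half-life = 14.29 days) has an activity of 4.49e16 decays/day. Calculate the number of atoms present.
N = A/λ = 9.257e17 atoms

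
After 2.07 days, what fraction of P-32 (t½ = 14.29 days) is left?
N/N₀ = (1/2)^(t/t½) = 0.9045 = 90.4%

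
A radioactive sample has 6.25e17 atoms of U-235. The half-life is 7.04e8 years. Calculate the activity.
A = λN = 6.154e8 decays/year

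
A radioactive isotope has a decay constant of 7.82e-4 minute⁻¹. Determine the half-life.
t½ = ln(2)/λ = 886.4 minutes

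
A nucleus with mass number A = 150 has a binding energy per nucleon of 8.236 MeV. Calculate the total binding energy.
B.E. = 8.236 × 150 = 1235 MeV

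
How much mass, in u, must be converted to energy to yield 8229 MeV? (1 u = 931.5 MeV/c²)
m = E/c² = 8.834 u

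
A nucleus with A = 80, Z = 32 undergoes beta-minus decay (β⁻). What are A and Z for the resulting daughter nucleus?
Daughter: A = 80, Z = 33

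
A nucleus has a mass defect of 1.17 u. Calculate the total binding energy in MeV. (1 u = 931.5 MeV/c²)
B.E. = Δm × 931.5 = 1090 MeV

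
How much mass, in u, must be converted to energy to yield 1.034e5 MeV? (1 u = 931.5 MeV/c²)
m = E/c² = 111 u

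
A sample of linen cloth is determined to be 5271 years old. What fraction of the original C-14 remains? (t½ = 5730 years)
N/N₀ = (1/2)^(t/t½) = 0.5285 = 52.9%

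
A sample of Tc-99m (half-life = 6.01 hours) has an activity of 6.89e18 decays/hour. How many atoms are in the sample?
N = A/λ = 5.974e19 atoms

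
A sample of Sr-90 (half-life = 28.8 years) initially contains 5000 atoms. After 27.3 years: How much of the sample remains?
N = N₀(1/2)^(t/t½) = 2592 atoms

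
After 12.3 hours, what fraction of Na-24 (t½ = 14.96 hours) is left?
N/N₀ = (1/2)^(t/t½) = 0.5656 = 56.6%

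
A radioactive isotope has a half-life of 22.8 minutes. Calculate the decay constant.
λ = ln(2)/t½ = 0.0304 minute⁻¹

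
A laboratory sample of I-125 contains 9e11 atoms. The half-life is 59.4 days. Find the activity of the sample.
A = λN = 1.05e10 decays/day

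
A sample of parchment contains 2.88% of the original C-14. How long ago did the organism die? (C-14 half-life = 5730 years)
Age = t½ × log₂(1/ratio) = 29320 years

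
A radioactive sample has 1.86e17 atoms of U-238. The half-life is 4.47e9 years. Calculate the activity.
A = λN = 2.884e7 decays/year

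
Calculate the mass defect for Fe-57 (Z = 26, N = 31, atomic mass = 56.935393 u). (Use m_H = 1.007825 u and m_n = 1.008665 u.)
Δm = Z·m_H + N·m_n − M = 0.5367 u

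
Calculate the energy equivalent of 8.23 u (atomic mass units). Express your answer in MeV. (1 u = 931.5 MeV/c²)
E = mc² = 7666 MeV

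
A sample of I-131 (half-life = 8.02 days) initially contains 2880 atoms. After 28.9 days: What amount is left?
N = N₀(1/2)^(t/t½) = 236.9 atoms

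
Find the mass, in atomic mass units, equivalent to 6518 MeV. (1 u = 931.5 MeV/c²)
m = E/c² = 6.997 u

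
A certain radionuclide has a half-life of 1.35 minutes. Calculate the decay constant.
λ = ln(2)/t½ = 0.5134 minute⁻¹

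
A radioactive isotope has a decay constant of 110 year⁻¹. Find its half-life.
t½ = ln(2)/λ = 0.006301 years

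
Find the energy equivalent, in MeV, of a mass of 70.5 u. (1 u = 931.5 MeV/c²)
E = mc² = 65670 MeV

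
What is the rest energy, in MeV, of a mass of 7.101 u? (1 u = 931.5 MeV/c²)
E = mc² = 6615 MeV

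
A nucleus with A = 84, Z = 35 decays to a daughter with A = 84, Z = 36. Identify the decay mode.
ΔA = 0, ΔZ = +1 ⇒ beta-minus decay (β⁻)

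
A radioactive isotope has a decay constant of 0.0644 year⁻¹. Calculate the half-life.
t½ = ln(2)/λ = 10.76 years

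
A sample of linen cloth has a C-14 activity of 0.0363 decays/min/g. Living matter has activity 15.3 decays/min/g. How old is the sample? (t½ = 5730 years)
Age = t½ × log₂(A₀/A) = 49960 years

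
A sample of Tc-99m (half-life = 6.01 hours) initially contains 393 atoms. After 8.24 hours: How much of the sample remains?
N = N₀(1/2)^(t/t½) = 151.9 atoms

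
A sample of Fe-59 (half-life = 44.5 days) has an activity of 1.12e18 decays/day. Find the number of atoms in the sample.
N = A/λ = 7.19e19 atoms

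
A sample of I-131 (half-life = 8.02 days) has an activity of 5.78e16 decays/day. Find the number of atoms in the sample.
N = A/λ = 6.688e17 atoms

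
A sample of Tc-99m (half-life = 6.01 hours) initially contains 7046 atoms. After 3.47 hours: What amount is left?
N = N₀(1/2)^(t/t½) = 4722 atoms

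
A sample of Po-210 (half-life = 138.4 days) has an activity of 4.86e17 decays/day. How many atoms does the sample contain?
N = A/λ = 9.704e19 atoms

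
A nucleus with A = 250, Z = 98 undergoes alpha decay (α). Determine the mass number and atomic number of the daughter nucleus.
Daughter: A = 246, Z = 96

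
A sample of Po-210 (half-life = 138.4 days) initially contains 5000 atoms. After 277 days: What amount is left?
N = N₀(1/2)^(t/t½) = 1249 atoms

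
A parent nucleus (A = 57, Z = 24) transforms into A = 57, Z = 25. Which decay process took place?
ΔA = 0, ΔZ = +1 ⇒ beta-minus decay (β⁻)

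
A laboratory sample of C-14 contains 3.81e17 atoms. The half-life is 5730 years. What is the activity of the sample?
A = λN = 4.609e13 decays/year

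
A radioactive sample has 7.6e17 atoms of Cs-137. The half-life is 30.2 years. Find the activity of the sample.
A = λN = 1.744e16 decays/year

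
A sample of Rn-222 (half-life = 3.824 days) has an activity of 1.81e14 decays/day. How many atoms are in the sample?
N = A/λ = 9.986e14 atoms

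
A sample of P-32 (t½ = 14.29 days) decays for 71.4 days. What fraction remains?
N/N₀ = (1/2)^(t/t½) = 0.03133 = 3.13%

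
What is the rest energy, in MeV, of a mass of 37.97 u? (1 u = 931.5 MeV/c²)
E = mc² = 35370 MeV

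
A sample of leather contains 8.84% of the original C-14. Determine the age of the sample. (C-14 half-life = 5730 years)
Age = t½ × log₂(1/ratio) = 20050 years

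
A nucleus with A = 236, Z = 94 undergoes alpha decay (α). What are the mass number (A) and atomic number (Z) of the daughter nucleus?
Daughter: A = 232, Z = 92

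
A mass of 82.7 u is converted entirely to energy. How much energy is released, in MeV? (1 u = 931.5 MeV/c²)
E = mc² = 77040 MeV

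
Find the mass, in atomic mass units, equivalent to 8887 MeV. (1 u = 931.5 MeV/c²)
m = E/c² = 9.541 u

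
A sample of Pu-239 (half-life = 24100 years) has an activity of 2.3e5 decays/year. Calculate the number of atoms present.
N = A/λ = 7.997e9 atoms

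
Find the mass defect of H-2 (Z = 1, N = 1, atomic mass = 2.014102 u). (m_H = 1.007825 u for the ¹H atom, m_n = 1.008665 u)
Δm = Z·m_H + N·m_n − M = 0.002388 u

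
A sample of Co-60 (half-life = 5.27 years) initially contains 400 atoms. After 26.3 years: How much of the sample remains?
N = N₀(1/2)^(t/t½) = 12.58 atoms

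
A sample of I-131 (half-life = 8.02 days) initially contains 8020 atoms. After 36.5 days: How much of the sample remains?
N = N₀(1/2)^(t/t½) = 342.1 atoms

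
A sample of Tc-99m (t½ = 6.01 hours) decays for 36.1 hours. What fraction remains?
N/N₀ = (1/2)^(t/t½) = 0.01555 = 1.56%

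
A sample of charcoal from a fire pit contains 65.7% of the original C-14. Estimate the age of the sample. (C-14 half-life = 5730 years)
Age = t½ × log₂(1/ratio) = 3473 years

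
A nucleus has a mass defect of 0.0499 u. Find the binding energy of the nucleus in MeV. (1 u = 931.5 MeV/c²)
B.E. = Δm × 931.5 = 46.48 MeV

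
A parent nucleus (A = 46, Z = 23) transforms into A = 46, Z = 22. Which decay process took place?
ΔA = 0, ΔZ = -1 ⇒ beta-plus decay (β⁺) or electron capture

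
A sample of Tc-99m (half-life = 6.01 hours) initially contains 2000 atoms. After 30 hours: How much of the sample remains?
N = N₀(1/2)^(t/t½) = 62.86 atoms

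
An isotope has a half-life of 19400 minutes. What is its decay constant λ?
λ = ln(2)/t½ = 3.573e-5 minute⁻¹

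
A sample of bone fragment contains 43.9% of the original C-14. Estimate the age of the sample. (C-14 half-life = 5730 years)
Age = t½ × log₂(1/ratio) = 6806 years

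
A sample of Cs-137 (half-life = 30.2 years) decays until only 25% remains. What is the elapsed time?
t = t½ × log₂(N₀/N) = 60.4 years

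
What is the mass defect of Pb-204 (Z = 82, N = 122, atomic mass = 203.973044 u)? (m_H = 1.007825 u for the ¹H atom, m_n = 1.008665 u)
Δm = Z·m_H + N·m_n − M = 1.726 u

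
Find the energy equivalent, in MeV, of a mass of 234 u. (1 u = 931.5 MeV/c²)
E = mc² = 2.18e5 MeV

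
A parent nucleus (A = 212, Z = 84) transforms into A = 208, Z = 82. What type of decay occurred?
ΔA = -4, ΔZ = -2 ⇒ alpha decay (α)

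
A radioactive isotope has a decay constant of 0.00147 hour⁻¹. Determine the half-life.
t½ = ln(2)/λ = 471.5 hours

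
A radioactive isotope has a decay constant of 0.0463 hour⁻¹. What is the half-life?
t½ = ln(2)/λ = 14.97 hours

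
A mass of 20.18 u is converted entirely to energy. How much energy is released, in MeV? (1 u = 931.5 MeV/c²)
E = mc² = 18800 MeV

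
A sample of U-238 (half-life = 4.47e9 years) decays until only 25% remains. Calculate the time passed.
t = t½ × log₂(N₀/N) = 8.94e9 years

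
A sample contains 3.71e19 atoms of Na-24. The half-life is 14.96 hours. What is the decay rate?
A = λN = 1.719e18 decays/hour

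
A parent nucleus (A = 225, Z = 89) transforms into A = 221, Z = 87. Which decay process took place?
ΔA = -4, ΔZ = -2 ⇒ alpha decay (α)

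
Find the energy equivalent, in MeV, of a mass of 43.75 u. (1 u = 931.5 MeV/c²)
E = mc² = 40750 MeV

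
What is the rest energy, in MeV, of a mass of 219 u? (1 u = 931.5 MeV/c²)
E = mc² = 2.04e5 MeV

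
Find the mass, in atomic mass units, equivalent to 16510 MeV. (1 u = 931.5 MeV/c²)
m = E/c² = 17.72 u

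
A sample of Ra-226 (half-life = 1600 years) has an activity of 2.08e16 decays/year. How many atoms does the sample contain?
N = A/λ = 4.801e19 atoms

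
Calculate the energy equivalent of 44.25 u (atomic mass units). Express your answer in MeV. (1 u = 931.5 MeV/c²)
E = mc² = 41220 MeV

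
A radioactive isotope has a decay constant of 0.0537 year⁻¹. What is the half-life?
t½ = ln(2)/λ = 12.91 years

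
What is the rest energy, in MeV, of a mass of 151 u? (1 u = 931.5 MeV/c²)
E = mc² = 1.407e5 MeV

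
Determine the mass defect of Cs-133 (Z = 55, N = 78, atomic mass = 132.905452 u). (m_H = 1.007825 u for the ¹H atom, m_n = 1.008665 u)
Δm = Z·m_H + N·m_n − M = 1.201 u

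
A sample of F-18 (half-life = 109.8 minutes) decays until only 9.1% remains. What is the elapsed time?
t = t½ × log₂(N₀/N) = 379.7 minutes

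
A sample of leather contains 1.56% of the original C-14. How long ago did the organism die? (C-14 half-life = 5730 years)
Age = t½ × log₂(1/ratio) = 34390 years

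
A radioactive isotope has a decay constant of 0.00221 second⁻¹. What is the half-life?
t½ = ln(2)/λ = 313.6 seconds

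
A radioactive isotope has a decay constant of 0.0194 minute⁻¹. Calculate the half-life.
t½ = ln(2)/λ = 35.73 minutes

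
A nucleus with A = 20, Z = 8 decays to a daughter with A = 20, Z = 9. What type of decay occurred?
ΔA = 0, ΔZ = +1 ⇒ beta-minus decay (β⁻)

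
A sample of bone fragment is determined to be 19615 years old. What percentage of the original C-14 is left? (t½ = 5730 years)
N/N₀ = (1/2)^(t/t½) = 0.09322 = 9.32%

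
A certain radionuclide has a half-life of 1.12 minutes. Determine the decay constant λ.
λ = ln(2)/t½ = 0.6189 minute⁻¹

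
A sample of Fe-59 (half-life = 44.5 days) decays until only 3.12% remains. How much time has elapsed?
t = t½ × log₂(N₀/N) = 222.6 days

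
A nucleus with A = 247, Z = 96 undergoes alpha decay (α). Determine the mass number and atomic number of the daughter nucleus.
Daughter: A = 243, Z = 94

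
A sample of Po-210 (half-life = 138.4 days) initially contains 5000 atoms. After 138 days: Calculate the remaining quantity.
N = N₀(1/2)^(t/t½) = 2505 atoms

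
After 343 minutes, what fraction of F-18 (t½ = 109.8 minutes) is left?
N/N₀ = (1/2)^(t/t½) = 0.1147 = 11.5%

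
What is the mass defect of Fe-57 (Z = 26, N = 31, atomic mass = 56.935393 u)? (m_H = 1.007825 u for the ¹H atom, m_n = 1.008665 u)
Δm = Z·m_H + N·m_n − M = 0.5367 u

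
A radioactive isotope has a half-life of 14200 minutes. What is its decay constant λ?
λ = ln(2)/t½ = 4.881e-5 minute⁻¹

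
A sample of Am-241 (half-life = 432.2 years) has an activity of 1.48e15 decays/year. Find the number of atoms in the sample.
N = A/λ = 9.228e17 atoms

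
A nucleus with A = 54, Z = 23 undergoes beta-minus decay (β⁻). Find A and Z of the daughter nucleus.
Daughter: A = 54, Z = 24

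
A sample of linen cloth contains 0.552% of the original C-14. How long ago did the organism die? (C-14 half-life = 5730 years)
Age = t½ × log₂(1/ratio) = 42980 years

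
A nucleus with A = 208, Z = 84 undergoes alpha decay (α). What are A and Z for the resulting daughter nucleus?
Daughter: A = 204, Z = 82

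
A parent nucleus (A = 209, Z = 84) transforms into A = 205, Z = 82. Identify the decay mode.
ΔA = -4, ΔZ = -2 ⇒ alpha decay (α)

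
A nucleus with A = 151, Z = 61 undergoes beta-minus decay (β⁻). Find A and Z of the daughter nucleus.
Daughter: A = 151, Z = 62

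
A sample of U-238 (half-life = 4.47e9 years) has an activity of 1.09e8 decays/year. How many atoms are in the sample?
N = A/λ = 7.029e17 atoms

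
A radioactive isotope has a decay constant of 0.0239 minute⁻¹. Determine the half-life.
t½ = ln(2)/λ = 29 minutes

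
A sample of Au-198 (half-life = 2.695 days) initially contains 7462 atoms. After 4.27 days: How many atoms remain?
N = N₀(1/2)^(t/t½) = 2488 atoms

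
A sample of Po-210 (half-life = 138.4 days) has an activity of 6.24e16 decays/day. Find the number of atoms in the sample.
N = A/λ = 1.246e19 atoms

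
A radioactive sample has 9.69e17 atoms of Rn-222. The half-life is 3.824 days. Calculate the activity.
A = λN = 1.756e17 decays/day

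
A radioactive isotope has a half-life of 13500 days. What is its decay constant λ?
λ = ln(2)/t½ = 5.134e-5 day⁻¹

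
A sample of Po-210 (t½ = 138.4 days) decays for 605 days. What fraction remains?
N/N₀ = (1/2)^(t/t½) = 0.04831 = 4.83%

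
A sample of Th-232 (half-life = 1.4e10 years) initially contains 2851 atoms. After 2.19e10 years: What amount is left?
N = N₀(1/2)^(t/t½) = 964.1 atoms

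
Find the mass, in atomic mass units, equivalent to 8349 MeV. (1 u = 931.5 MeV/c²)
m = E/c² = 8.963 u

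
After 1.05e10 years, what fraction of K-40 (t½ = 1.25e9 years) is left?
N/N₀ = (1/2)^(t/t½) = 0.00296 = 0.296%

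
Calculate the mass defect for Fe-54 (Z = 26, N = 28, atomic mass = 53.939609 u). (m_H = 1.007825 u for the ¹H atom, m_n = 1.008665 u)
Δm = Z·m_H + N·m_n − M = 0.5065 u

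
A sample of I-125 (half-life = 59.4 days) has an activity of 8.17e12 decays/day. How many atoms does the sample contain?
N = A/λ = 7.001e14 atoms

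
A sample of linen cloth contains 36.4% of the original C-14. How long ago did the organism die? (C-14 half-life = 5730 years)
Age = t½ × log₂(1/ratio) = 8354 years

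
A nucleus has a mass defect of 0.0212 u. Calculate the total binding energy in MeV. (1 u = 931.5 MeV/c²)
B.E. = Δm × 931.5 = 19.75 MeV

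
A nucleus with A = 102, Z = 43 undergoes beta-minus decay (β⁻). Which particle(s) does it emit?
β⁻: electron (e⁻) + antineutrino (ν̄ₑ)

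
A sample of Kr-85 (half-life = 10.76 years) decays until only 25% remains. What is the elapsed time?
t = t½ × log₂(N₀/N) = 21.52 years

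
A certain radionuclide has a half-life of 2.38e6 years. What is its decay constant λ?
λ = ln(2)/t½ = 2.912e-7 year⁻¹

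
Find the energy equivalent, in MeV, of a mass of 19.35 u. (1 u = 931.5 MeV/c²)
E = mc² = 18020 MeV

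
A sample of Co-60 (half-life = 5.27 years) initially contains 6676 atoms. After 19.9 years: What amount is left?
N = N₀(1/2)^(t/t½) = 487.3 atoms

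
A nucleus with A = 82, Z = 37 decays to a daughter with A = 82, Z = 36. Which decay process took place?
ΔA = 0, ΔZ = -1 ⇒ beta-plus decay (β⁺) or electron capture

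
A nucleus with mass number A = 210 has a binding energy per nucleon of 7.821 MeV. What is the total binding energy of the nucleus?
B.E. = 7.821 × 210 = 1642 MeV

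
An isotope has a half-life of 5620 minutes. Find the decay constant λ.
λ = ln(2)/t½ = 1.233e-4 minute⁻¹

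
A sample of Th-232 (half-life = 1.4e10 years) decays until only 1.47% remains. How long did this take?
t = t½ × log₂(N₀/N) = 8.523e10 years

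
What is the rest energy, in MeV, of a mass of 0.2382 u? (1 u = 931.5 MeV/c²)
E = mc² = 221.9 MeV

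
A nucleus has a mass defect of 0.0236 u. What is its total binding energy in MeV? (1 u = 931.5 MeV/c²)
B.E. = Δm × 931.5 = 21.98 MeV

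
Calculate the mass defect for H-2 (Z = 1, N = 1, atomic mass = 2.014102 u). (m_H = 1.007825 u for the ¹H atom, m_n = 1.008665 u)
Δm = Z·m_H + N·m_n − M = 0.002388 u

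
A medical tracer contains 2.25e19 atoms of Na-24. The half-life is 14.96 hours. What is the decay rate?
A = λN = 1.043e18 decays/hour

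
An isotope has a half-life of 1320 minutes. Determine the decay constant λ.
λ = ln(2)/t½ = 5.251e-4 minute⁻¹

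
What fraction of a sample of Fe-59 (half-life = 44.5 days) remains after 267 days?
N/N₀ = (1/2)^(t/t½) = 0.01562 = 1.56%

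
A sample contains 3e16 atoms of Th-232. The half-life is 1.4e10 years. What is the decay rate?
A = λN = 1.485e6 decays/year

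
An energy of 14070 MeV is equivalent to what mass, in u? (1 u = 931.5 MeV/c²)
m = E/c² = 15.1 u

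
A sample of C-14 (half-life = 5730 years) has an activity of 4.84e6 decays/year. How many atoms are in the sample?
N = A/λ = 4.001e10 atoms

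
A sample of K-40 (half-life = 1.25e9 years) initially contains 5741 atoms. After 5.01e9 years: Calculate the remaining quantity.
N = N₀(1/2)^(t/t½) = 356.8 atoms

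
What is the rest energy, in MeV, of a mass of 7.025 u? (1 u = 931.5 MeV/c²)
E = mc² = 6544 MeV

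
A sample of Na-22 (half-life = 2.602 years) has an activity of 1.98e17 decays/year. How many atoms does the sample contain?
N = A/λ = 7.433e17 atoms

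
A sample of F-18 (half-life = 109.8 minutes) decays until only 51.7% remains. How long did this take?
t = t½ × log₂(N₀/N) = 104.5 minutes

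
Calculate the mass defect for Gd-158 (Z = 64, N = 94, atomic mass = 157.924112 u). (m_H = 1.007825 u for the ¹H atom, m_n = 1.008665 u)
Δm = Z·m_H + N·m_n − M = 1.391 u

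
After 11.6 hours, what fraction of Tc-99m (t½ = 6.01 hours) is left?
N/N₀ = (1/2)^(t/t½) = 0.2624 = 26.2%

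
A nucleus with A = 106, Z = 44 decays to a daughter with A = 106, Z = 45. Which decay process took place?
ΔA = 0, ΔZ = +1 ⇒ beta-minus decay (β⁻)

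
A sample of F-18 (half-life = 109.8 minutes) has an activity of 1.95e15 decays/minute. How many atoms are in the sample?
N = A/λ = 3.089e17 atoms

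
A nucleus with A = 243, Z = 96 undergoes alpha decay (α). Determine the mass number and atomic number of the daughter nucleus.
Daughter: A = 239, Z = 94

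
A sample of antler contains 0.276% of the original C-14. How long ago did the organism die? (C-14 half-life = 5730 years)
Age = t½ × log₂(1/ratio) = 48710 years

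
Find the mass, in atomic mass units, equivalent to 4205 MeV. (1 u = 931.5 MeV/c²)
m = E/c² = 4.514 u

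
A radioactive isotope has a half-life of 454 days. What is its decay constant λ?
λ = ln(2)/t½ = 0.001527 day⁻¹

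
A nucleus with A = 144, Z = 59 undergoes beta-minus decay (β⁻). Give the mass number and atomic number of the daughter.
Daughter: A = 144, Z = 60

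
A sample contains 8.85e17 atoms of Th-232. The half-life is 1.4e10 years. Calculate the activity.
A = λN = 4.382e7 decays/year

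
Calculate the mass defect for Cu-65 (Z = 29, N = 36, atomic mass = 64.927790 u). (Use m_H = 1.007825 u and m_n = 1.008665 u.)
Δm = Z·m_H + N·m_n − M = 0.6111 u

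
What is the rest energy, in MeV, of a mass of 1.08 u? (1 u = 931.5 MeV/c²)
E = mc² = 1006 MeV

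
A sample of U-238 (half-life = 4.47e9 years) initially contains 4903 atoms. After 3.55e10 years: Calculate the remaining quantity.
N = N₀(1/2)^(t/t½) = 19.94 atoms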